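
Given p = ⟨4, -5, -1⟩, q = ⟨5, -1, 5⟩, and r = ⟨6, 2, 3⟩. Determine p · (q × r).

-143

q × r:
i: (-1)·3 - 5·2 = -3 - 10 = -13
j: 5·6 - 5·3 = 30 - 15 = 15
k: 5·2 - (-1)·6 = 10 - (-6) = 16
q × r = (-13, 15, 16)
p · (q × r) = 4·(-13) + (-5)·15 + (-1)·16 = -52 - 75 - 16 = -143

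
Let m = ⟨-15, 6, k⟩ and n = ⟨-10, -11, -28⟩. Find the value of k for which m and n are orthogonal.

m · n = (-15)·(-10) + 6·(-11) + k·(-28) = 84 - 28k
Set equal to 0: -28k = -84, so k = 3.

3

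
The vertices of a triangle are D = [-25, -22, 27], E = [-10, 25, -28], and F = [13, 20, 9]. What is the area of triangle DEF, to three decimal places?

DE = (15, 47, -55),  DF = (38, 42, -18)
i: 47·(-18) - (-55)·42 = -846 - (-2310) = 1464
j: (-55)·38 - 15·(-18) = -2090 - (-270) = -1820
k: 15·42 - 47·38 = 630 - 1786 = -1156
DE × DF = (1464, -1820, -1156)
|DE × DF| = √6792032 ≈ 2606.1527
area = ½ · 2606.1527 ≈ 1303.076

1303.076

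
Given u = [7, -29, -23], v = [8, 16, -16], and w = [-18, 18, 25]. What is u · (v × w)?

-7672

v × w:
i: 16·25 - (-16)·18 = 400 - (-288) = 688
j: (-16)·(-18) - 8·25 = 288 - 200 = 88
k: 8·18 - 16·(-18) = 144 - (-288) = 432
v × w = (688, 88, 432)
u · (v × w) = 7·688 + (-29)·88 + (-23)·432 = 4816 - 2552 - 9936 = -7672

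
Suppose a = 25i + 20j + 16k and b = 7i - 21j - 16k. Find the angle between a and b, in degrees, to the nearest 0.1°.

120.8

a · b = 25·7 + 20·(-21) + 16·(-16) = 175 - 420 - 256 = -501
|a|² = 625 + 400 + 256 = 1281,  |a| = √1281 ≈ 35.791060
|b|² = 49 + 441 + 256 = 746,  |b| = √746 ≈ 27.313001
cos θ = -501 / (35.791060 · 27.313001) ≈ -0.51250
θ = arccos(-0.51250) ≈ 120.8°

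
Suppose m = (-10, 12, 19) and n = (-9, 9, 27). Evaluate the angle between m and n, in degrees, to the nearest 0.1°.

m · n = (-10)·(-9) + 12·9 + 19·27 = 90 + 108 + 513 = 711
|m|² = 100 + 144 + 361 = 605,  |m| = √605 ≈ 24.596748
|n|² = 81 + 81 + 729 = 891,  |n| = √891 ≈ 29.849623
cos θ = 711 / (24.596748 · 29.849623) ≈ 0.96840
θ = arccos(0.96840) ≈ 14.4°

14.4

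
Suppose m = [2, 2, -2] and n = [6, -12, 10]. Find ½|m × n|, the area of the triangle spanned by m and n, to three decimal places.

i: 2·10 - (-2)·(-12) = 20 - 24 = -4
j: (-2)·6 - 2·10 = -12 - 20 = -32
k: 2·(-12) - 2·6 = -24 - 12 = -36
m × n = (-4, -32, -36)
|m × n| = √((-4)² + (-32)² + (-36)²) = √2336 ≈ 48.3322
area = ½ · 48.3322 ≈ 24.166

24.166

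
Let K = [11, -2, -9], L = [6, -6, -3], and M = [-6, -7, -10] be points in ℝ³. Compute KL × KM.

(34, -107, -43)

KL = (-5, -4, 6)
KM = (-17, -5, -1)
i: (-4)·(-1) - 6·(-5) = 4 - (-30) = 34
j: 6·(-17) - (-5)·(-1) = -102 - 5 = -107
k: (-5)·(-5) - (-4)·(-17) = 25 - 68 = -43
KL × KM = (34, -107, -43)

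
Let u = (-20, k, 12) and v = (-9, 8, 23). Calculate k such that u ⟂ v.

-57

u · v = (-20)·(-9) + k·8 + 12·23 = 456 + 8k
Set equal to 0: 8k = -456, so k = -57.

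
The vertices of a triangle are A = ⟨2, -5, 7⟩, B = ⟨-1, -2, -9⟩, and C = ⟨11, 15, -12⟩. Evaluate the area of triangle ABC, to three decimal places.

171.128

AB = (-3, 3, -16),  AC = (9, 20, -19)
i: 3·(-19) - (-16)·20 = -57 - (-320) = 263
j: (-16)·9 - (-3)·(-19) = -144 - 57 = -201
k: (-3)·20 - 3·9 = -60 - 27 = -87
AB × AC = (263, -201, -87)
|AB × AC| = √117139 ≈ 342.2558
area = ½ · 342.2558 ≈ 171.128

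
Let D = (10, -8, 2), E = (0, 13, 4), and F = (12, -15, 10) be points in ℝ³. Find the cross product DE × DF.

(182, 84, 28)

DE = (-10, 21, 2)
DF = (2, -7, 8)
i: 21·8 - 2·(-7) = 168 - (-14) = 182
j: 2·2 - (-10)·8 = 4 - (-80) = 84
k: (-10)·(-7) - 21·2 = 70 - 42 = 28
DE × DF = (182, 84, 28)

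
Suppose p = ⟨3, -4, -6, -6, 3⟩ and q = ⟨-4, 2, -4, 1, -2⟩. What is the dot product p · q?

p · q = 3·(-4) + (-4)·2 + (-6)·(-4) + (-6)·1 + 3·(-2) = -12 - 8 + 24 - 6 - 6 = -8

-8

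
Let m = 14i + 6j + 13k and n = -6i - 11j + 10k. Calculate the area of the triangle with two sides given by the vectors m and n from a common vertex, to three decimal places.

160.201

i: 6·10 - 13·(-11) = 60 - (-143) = 203
j: 13·(-6) - 14·10 = -78 - 140 = -218
k: 14·(-11) - 6·(-6) = -154 - (-36) = -118
m × n = (203, -218, -118)
|m × n| = √(203² + (-218)² + (-118)²) = √102657 ≈ 320.4013
area = ½ · 320.4013 ≈ 160.201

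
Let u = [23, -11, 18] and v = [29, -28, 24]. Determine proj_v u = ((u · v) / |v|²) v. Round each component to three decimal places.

u · v = 23·29 + (-11)·(-28) + 18·24 = 667 + 308 + 432 = 1407
|v|² = 841 + 784 + 576 = 2201
proj_v u = (1407/2201) · (29, -28, 24) ≈ (18.538, -17.899, 15.342)

(18.538, -17.899, 15.342)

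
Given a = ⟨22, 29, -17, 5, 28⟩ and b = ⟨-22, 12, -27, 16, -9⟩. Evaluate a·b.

a · b = 22·(-22) + 29·12 + (-17)·(-27) + 5·16 + 28·(-9) = -484 + 348 + 459 + 80 - 252 = 151

151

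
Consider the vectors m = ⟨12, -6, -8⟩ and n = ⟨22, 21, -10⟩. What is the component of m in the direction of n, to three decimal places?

6.809

m · n = 12·22 + (-6)·21 + (-8)·(-10) = 264 - 126 + 80 = 218
|n| = √(484 + 441 + 100) = √1025 ≈ 32.0156
comp_n m = 218 / √1025 ≈ 6.809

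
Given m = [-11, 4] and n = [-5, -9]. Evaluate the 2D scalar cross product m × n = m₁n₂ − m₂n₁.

119

(-11)·(-9) - 4·(-5) = 99 - (-20) = 119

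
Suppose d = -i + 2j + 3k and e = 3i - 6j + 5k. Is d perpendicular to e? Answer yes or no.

d · e = (-1)·3 + 2·(-6) + 3·5 = -3 - 12 + 15 = 0
Zero, so the vectors are orthogonal.

yes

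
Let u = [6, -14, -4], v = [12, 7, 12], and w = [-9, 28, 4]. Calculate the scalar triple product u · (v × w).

v × w:
i: 7·4 - 12·28 = 28 - 336 = -308
j: 12·(-9) - 12·4 = -108 - 48 = -156
k: 12·28 - 7·(-9) = 336 - (-63) = 399
v × w = (-308, -156, 399)
u · (v × w) = 6·(-308) + (-14)·(-156) + (-4)·399 = -1848 + 2184 - 1596 = -1260

-1260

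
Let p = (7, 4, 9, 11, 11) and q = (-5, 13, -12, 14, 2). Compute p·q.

85

p · q = 7·(-5) + 4·13 + 9·(-12) + 11·14 + 11·2 = -35 + 52 - 108 + 154 + 22 = 85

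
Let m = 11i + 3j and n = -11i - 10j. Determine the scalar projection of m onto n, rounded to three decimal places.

m · n = 11·(-11) + 3·(-10) = -121 - 30 = -151
|n| = √(121 + 100) = √221 ≈ 14.8661
comp_n m = -151 / √221 ≈ -10.157

-10.157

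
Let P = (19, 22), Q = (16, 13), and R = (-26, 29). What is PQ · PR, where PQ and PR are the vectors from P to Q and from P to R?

PQ = Q − P = (-3, -9)
PR = R − P = (-45, 7)
PQ · PR = (-3)·(-45) + (-9)·7 = 135 - 63 = 72

72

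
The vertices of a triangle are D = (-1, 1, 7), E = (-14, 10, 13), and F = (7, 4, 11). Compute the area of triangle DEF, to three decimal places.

75.241

DE = (-13, 9, 6),  DF = (8, 3, 4)
i: 9·4 - 6·3 = 36 - 18 = 18
j: 6·8 - (-13)·4 = 48 - (-52) = 100
k: (-13)·3 - 9·8 = -39 - 72 = -111
DE × DF = (18, 100, -111)
|DE × DF| = √22645 ≈ 150.4826
area = ½ · 150.4826 ≈ 75.241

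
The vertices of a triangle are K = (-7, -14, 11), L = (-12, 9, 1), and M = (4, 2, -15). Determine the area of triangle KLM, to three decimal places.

300.139

KL = (-5, 23, -10),  KM = (11, 16, -26)
i: 23·(-26) - (-10)·16 = -598 - (-160) = -438
j: (-10)·11 - (-5)·(-26) = -110 - 130 = -240
k: (-5)·16 - 23·11 = -80 - 253 = -333
KL × KM = (-438, -240, -333)
|KL × KM| = √360333 ≈ 600.2774
area = ½ · 600.2774 ≈ 300.139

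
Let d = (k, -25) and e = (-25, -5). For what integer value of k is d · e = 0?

5

d · e = k·(-25) + (-25)·(-5) = 125 - 25k
Set equal to 0: -25k = -125, so k = 5.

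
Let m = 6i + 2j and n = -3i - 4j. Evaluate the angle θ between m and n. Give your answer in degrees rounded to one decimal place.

m · n = 6·(-3) + 2·(-4) = -18 - 8 = -26
|m|² = 36 + 4 = 40,  |m| = √40 ≈ 6.324555
|n|² = 9 + 16 = 25,  |n| = √25 ≈ 5.000000
cos θ = -26 / (6.324555 · 5.000000) ≈ -0.82219
θ = arccos(-0.82219) ≈ 145.3°

145.3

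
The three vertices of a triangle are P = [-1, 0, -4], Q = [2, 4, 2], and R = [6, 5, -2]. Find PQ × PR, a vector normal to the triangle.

PQ = (3, 4, 6)
PR = (7, 5, 2)
i: 4·2 - 6·5 = 8 - 30 = -22
j: 6·7 - 3·2 = 42 - 6 = 36
k: 3·5 - 4·7 = 15 - 28 = -13
PQ × PR = (-22, 36, -13)

(-22, 36, -13)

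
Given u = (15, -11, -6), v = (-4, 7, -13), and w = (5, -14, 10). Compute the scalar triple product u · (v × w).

-1531

v × w:
i: 7·10 - (-13)·(-14) = 70 - 182 = -112
j: (-13)·5 - (-4)·10 = -65 - (-40) = -25
k: (-4)·(-14) - 7·5 = 56 - 35 = 21
v × w = (-112, -25, 21)
u · (v × w) = 15·(-112) + (-11)·(-25) + (-6)·21 = -1680 + 275 - 126 = -1531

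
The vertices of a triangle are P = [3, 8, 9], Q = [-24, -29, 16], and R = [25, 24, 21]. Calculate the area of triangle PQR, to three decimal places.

PQ = (-27, -37, 7),  PR = (22, 16, 12)
i: (-37)·12 - 7·16 = -444 - 112 = -556
j: 7·22 - (-27)·12 = 154 - (-324) = 478
k: (-27)·16 - (-37)·22 = -432 - (-814) = 382
PQ × PR = (-556, 478, 382)
|PQ × PR| = √683544 ≈ 826.7672
area = ½ · 826.7672 ≈ 413.384

413.384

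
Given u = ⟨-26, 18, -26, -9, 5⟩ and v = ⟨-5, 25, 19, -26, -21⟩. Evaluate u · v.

215

u · v = (-26)·(-5) + 18·25 + (-26)·19 + (-9)·(-26) + 5·(-21) = 130 + 450 - 494 + 234 - 105 = 215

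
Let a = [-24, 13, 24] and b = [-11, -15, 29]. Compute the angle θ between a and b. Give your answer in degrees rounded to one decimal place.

52.3

a · b = (-24)·(-11) + 13·(-15) + 24·29 = 264 - 195 + 696 = 765
|a|² = 576 + 169 + 576 = 1321,  |a| = √1321 ≈ 36.345564
|b|² = 121 + 225 + 841 = 1187,  |b| = √1187 ≈ 34.452866
cos θ = 765 / (36.345564 · 34.452866) ≈ 0.61092
θ = arccos(0.61092) ≈ 52.3°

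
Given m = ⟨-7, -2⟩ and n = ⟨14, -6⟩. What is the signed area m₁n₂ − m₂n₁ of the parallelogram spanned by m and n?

(-7)·(-6) - (-2)·14 = 42 - (-28) = 70

70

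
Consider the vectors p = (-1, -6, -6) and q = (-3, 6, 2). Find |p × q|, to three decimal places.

i: (-6)·2 - (-6)·6 = -12 - (-36) = 24
j: (-6)·(-3) - (-1)·2 = 18 - (-2) = 20
k: (-1)·6 - (-6)·(-3) = -6 - 18 = -24
p × q = (24, 20, -24)
|p × q| = √(24² + 20² + (-24)²) = √1552 ≈ 39.3954

39.395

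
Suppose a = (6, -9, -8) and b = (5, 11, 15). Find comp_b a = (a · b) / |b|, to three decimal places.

-9.812

a · b = 6·5 + (-9)·11 + (-8)·15 = 30 - 99 - 120 = -189
|b| = √(25 + 121 + 225) = √371 ≈ 19.2614
comp_b a = -189 / √371 ≈ -9.812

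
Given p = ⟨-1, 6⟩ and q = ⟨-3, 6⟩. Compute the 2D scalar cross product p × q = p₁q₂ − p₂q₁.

(-1)·6 - 6·(-3) = -6 - (-18) = 12

12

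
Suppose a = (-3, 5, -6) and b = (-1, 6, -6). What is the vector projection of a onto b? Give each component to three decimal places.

(-0.945, 5.671, -5.671)

a · b = (-3)·(-1) + 5·6 + (-6)·(-6) = 3 + 30 + 36 = 69
|b|² = 1 + 36 + 36 = 73
proj_b a = (69/73) · (-1, 6, -6) ≈ (-0.945, 5.671, -5.671)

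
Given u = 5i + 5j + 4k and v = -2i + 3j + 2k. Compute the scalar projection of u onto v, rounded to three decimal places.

u · v = 5·(-2) + 5·3 + 4·2 = -10 + 15 + 8 = 13
|v| = √(4 + 9 + 4) = √17 ≈ 4.1231
comp_v u = 13 / √17 ≈ 3.153

3.153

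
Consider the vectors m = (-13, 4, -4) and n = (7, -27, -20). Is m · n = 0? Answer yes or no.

m · n = (-13)·7 + 4·(-27) + (-4)·(-20) = -91 - 108 + 80 = -119
Nonzero, so the vectors are not orthogonal.

no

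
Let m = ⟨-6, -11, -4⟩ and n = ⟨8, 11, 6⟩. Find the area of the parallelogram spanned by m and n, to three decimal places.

i: (-11)·6 - (-4)·11 = -66 - (-44) = -22
j: (-4)·8 - (-6)·6 = -32 - (-36) = 4
k: (-6)·11 - (-11)·8 = -66 - (-88) = 22
m × n = (-22, 4, 22)
|m × n| = √((-22)² + 4² + 22²) = √984 ≈ 31.3688

31.369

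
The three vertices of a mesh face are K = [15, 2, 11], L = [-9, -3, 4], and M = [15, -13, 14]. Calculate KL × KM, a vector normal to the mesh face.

KL = (-24, -5, -7)
KM = (0, -15, 3)
i: (-5)·3 - (-7)·(-15) = -15 - 105 = -120
j: (-7)·0 - (-24)·3 = 0 - (-72) = 72
k: (-24)·(-15) - (-5)·0 = 360 - 0 = 360
KL × KM = (-120, 72, 360)

(-120, 72, 360)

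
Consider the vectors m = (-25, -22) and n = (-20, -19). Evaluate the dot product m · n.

m · n = (-25)·(-20) + (-22)·(-19) = 500 + 418 = 918

918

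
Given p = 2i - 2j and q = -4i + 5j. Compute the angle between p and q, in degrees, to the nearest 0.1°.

173.7

p · q = 2·(-4) + (-2)·5 = -8 - 10 = -18
|p|² = 4 + 4 = 8,  |p| = √8 ≈ 2.828427
|q|² = 16 + 25 = 41,  |q| = √41 ≈ 6.403124
cos θ = -18 / (2.828427 · 6.403124) ≈ -0.99388
θ = arccos(-0.99388) ≈ 173.7°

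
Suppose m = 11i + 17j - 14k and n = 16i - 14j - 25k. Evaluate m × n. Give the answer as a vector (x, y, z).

i: 17·(-25) - (-14)·(-14) = -425 - 196 = -621
j: (-14)·16 - 11·(-25) = -224 - (-275) = 51
k: 11·(-14) - 17·16 = -154 - 272 = -426
m × n = (-621, 51, -426)

(-621, 51, -426)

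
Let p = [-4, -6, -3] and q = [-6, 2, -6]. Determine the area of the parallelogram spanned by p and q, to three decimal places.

i: (-6)·(-6) - (-3)·2 = 36 - (-6) = 42
j: (-3)·(-6) - (-4)·(-6) = 18 - 24 = -6
k: (-4)·2 - (-6)·(-6) = -8 - 36 = -44
p × q = (42, -6, -44)
|p × q| = √(42² + (-6)² + (-44)²) = √3736 ≈ 61.1228

61.123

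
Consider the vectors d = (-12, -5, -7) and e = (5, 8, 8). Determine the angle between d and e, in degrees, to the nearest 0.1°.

148.7

d · e = (-12)·5 + (-5)·8 + (-7)·8 = -60 - 40 - 56 = -156
|d|² = 144 + 25 + 49 = 218,  |d| = √218 ≈ 14.764823
|e|² = 25 + 64 + 64 = 153,  |e| = √153 ≈ 12.369317
cos θ = -156 / (14.764823 · 12.369317) ≈ -0.85418
θ = arccos(-0.85418) ≈ 148.7°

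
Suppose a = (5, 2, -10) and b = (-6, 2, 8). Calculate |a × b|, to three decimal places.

i: 2·8 - (-10)·2 = 16 - (-20) = 36
j: (-10)·(-6) - 5·8 = 60 - 40 = 20
k: 5·2 - 2·(-6) = 10 - (-12) = 22
a × b = (36, 20, 22)
|a × b| = √(36² + 20² + 22²) = √2180 ≈ 46.6905

46.690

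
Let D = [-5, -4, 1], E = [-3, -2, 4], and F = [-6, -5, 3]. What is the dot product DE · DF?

2

DE = E − D = (2, 2, 3)
DF = F − D = (-1, -1, 2)
DE · DF = 2·(-1) + 2·(-1) + 3·2 = -2 - 2 + 6 = 2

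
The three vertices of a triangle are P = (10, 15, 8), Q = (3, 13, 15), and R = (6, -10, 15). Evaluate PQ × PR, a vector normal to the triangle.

(161, 21, 167)

PQ = (-7, -2, 7)
PR = (-4, -25, 7)
i: (-2)·7 - 7·(-25) = -14 - (-175) = 161
j: 7·(-4) - (-7)·7 = -28 - (-49) = 21
k: (-7)·(-25) - (-2)·(-4) = 175 - 8 = 167
PQ × PR = (161, 21, 167)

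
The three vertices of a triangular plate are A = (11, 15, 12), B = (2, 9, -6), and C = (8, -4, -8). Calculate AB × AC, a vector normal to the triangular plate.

(-222, -126, 153)

AB = (-9, -6, -18)
AC = (-3, -19, -20)
i: (-6)·(-20) - (-18)·(-19) = 120 - 342 = -222
j: (-18)·(-3) - (-9)·(-20) = 54 - 180 = -126
k: (-9)·(-19) - (-6)·(-3) = 171 - 18 = 153
AB × AC = (-222, -126, 153)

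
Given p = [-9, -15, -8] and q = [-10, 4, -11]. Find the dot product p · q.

118

p · q = (-9)·(-10) + (-15)·4 + (-8)·(-11) = 90 - 60 + 88 = 118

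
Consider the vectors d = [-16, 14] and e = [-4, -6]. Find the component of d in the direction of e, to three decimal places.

d · e = (-16)·(-4) + 14·(-6) = 64 - 84 = -20
|e| = √(16 + 36) = √52 ≈ 7.2111
comp_e d = -20 / √52 ≈ -2.774

-2.774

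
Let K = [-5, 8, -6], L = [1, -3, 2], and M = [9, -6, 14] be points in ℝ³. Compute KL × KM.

KL = (6, -11, 8)
KM = (14, -14, 20)
i: (-11)·20 - 8·(-14) = -220 - (-112) = -108
j: 8·14 - 6·20 = 112 - 120 = -8
k: 6·(-14) - (-11)·14 = -84 - (-154) = 70
KL × KM = (-108, -8, 70)

(-108, -8, 70)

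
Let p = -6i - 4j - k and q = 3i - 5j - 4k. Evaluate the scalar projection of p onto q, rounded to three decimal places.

0.849

p · q = (-6)·3 + (-4)·(-5) + (-1)·(-4) = -18 + 20 + 4 = 6
|q| = √(9 + 25 + 16) = √50 ≈ 7.0711
comp_q p = 6 / √50 ≈ 0.849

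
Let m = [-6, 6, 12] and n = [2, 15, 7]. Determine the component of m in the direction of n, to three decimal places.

9.716

m · n = (-6)·2 + 6·15 + 12·7 = -12 + 90 + 84 = 162
|n| = √(4 + 225 + 49) = √278 ≈ 16.6733
comp_n m = 162 / √278 ≈ 9.716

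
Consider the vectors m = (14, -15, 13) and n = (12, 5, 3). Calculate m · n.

132

m · n = 14·12 + (-15)·5 + 13·3 = 168 - 75 + 39 = 132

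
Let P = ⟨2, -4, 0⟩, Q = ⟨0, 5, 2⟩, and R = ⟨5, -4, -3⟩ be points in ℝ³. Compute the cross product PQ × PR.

(-27, 0, -27)

PQ = (-2, 9, 2)
PR = (3, 0, -3)
i: 9·(-3) - 2·0 = -27 - 0 = -27
j: 2·3 - (-2)·(-3) = 6 - 6 = 0
k: (-2)·0 - 9·3 = 0 - 27 = -27
PQ × PR = (-27, 0, -27)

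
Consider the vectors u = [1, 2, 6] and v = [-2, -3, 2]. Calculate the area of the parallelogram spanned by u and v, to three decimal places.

26.096

i: 2·2 - 6·(-3) = 4 - (-18) = 22
j: 6·(-2) - 1·2 = -12 - 2 = -14
k: 1·(-3) - 2·(-2) = -3 - (-4) = 1
u × v = (22, -14, 1)
|u × v| = √(22² + (-14)² + 1²) = √681 ≈ 26.0960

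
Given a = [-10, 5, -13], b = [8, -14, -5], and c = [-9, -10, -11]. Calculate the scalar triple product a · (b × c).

2303

b × c:
i: (-14)·(-11) - (-5)·(-10) = 154 - 50 = 104
j: (-5)·(-9) - 8·(-11) = 45 - (-88) = 133
k: 8·(-10) - (-14)·(-9) = -80 - 126 = -206
b × c = (104, 133, -206)
a · (b × c) = (-10)·104 + 5·133 + (-13)·(-206) = -1040 + 665 + 2678 = 2303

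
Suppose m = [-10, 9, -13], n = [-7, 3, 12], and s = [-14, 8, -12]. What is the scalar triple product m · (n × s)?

-766

n × s:
i: 3·(-12) - 12·8 = -36 - 96 = -132
j: 12·(-14) - (-7)·(-12) = -168 - 84 = -252
k: (-7)·8 - 3·(-14) = -56 - (-42) = -14
n × s = (-132, -252, -14)
m · (n × s) = (-10)·(-132) + 9·(-252) + (-13)·(-14) = 1320 - 2268 + 182 = -766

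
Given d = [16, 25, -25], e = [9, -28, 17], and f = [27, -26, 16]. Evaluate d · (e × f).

e × f:
i: (-28)·16 - 17·(-26) = -448 - (-442) = -6
j: 17·27 - 9·16 = 459 - 144 = 315
k: 9·(-26) - (-28)·27 = -234 - (-756) = 522
e × f = (-6, 315, 522)
d · (e × f) = 16·(-6) + 25·315 + (-25)·522 = -96 + 7875 - 13050 = -5271

-5271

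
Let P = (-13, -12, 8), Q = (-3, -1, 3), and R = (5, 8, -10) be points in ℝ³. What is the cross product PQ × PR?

PQ = (10, 11, -5)
PR = (18, 20, -18)
i: 11·(-18) - (-5)·20 = -198 - (-100) = -98
j: (-5)·18 - 10·(-18) = -90 - (-180) = 90
k: 10·20 - 11·18 = 200 - 198 = 2
PQ × PR = (-98, 90, 2)

(-98, 90, 2)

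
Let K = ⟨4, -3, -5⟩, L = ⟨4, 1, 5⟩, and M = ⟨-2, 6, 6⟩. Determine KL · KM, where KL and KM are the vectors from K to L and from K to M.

KL = L − K = (0, 4, 10)
KM = M − K = (-6, 9, 11)
KL · KM = 0·(-6) + 4·9 + 10·11 = 0 + 36 + 110 = 146

146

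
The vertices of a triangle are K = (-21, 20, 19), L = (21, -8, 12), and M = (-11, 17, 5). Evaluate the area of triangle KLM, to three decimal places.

327.750

KL = (42, -28, -7),  KM = (10, -3, -14)
i: (-28)·(-14) - (-7)·(-3) = 392 - 21 = 371
j: (-7)·10 - 42·(-14) = -70 - (-588) = 518
k: 42·(-3) - (-28)·10 = -126 - (-280) = 154
KL × KM = (371, 518, 154)
|KL × KM| = √429681 ≈ 655.5006
area = ½ · 655.5006 ≈ 327.750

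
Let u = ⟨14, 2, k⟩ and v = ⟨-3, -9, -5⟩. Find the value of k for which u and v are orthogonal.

u · v = 14·(-3) + 2·(-9) + k·(-5) = -60 - 5k
Set equal to 0: -5k = 60, so k = -12.

-12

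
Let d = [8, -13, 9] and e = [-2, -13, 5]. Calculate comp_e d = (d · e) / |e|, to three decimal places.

d · e = 8·(-2) + (-13)·(-13) + 9·5 = -16 + 169 + 45 = 198
|e| = √(4 + 169 + 25) = √198 ≈ 14.0712
comp_e d = 198 / √198 ≈ 14.071

14.071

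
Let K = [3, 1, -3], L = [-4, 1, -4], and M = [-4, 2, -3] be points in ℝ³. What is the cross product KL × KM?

(1, 7, -7)

KL = (-7, 0, -1)
KM = (-7, 1, 0)
i: 0·0 - (-1)·1 = 0 - (-1) = 1
j: (-1)·(-7) - (-7)·0 = 7 - 0 = 7
k: (-7)·1 - 0·(-7) = -7 - 0 = -7
KL × KM = (1, 7, -7)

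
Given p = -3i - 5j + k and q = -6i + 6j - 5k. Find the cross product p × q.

(19, -21, -48)

i: (-5)·(-5) - 1·6 = 25 - 6 = 19
j: 1·(-6) - (-3)·(-5) = -6 - 15 = -21
k: (-3)·6 - (-5)·(-6) = -18 - 30 = -48
p × q = (19, -21, -48)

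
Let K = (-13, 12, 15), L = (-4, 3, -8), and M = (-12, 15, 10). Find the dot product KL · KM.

KL = L − K = (9, -9, -23)
KM = M − K = (1, 3, -5)
KL · KM = 9·1 + (-9)·3 + (-23)·(-5) = 9 - 27 + 115 = 97

97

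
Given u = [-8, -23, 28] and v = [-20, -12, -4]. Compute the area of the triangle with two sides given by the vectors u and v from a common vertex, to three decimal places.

i: (-23)·(-4) - 28·(-12) = 92 - (-336) = 428
j: 28·(-20) - (-8)·(-4) = -560 - 32 = -592
k: (-8)·(-12) - (-23)·(-20) = 96 - 460 = -364
u × v = (428, -592, -364)
|u × v| = √(428² + (-592)² + (-364)²) = √666144 ≈ 816.1765
area = ½ · 816.1765 ≈ 408.088

408.088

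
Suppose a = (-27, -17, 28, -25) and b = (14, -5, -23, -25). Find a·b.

a · b = (-27)·14 + (-17)·(-5) + 28·(-23) + (-25)·(-25) = -378 + 85 - 644 + 625 = -312

-312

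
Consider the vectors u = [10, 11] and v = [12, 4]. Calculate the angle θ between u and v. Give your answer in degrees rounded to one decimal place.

29.3

u · v = 10·12 + 11·4 = 120 + 44 = 164
|u|² = 100 + 121 = 221,  |u| = √221 ≈ 14.866069
|v|² = 144 + 16 = 160,  |v| = √160 ≈ 12.649111
cos θ = 164 / (14.866069 · 12.649111) ≈ 0.87214
θ = arccos(0.87214) ≈ 29.3°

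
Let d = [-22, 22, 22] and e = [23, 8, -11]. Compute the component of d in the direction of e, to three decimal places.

-21.407

d · e = (-22)·23 + 22·8 + 22·(-11) = -506 + 176 - 242 = -572
|e| = √(529 + 64 + 121) = √714 ≈ 26.7208
comp_e d = -572 / √714 ≈ -21.407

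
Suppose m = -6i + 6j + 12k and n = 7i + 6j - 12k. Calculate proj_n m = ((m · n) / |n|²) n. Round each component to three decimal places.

m · n = (-6)·7 + 6·6 + 12·(-12) = -42 + 36 - 144 = -150
|n|² = 49 + 36 + 144 = 229
proj_n m = (-150/229) · (7, 6, -12) ≈ (-4.585, -3.930, 7.860)

(-4.585, -3.930, 7.860)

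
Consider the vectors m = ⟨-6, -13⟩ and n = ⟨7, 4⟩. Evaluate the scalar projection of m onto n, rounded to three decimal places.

-11.659

m · n = (-6)·7 + (-13)·4 = -42 - 52 = -94
|n| = √(49 + 16) = √65 ≈ 8.0623
comp_n m = -94 / √65 ≈ -11.659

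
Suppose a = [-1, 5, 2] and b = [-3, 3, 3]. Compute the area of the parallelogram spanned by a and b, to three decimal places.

15.297

i: 5·3 - 2·3 = 15 - 6 = 9
j: 2·(-3) - (-1)·3 = -6 - (-3) = -3
k: (-1)·3 - 5·(-3) = -3 - (-15) = 12
a × b = (9, -3, 12)
|a × b| = √(9² + (-3)² + 12²) = √234 ≈ 15.2971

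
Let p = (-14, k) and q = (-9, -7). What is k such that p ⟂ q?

p · q = (-14)·(-9) + k·(-7) = 126 - 7k
Set equal to 0: -7k = -126, so k = 18.

18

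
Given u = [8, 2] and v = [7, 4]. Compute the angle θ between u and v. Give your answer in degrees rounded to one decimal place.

15.7

u · v = 8·7 + 2·4 = 56 + 8 = 64
|u|² = 64 + 4 = 68,  |u| = √68 ≈ 8.246211
|v|² = 49 + 16 = 65,  |v| = √65 ≈ 8.062258
cos θ = 64 / (8.246211 · 8.062258) ≈ 0.96265
θ = arccos(0.96265) ≈ 15.7°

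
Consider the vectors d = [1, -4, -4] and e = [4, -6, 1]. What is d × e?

(-28, -17, 10)

i: (-4)·1 - (-4)·(-6) = -4 - 24 = -28
j: (-4)·4 - 1·1 = -16 - 1 = -17
k: 1·(-6) - (-4)·4 = -6 - (-16) = 10
d × e = (-28, -17, 10)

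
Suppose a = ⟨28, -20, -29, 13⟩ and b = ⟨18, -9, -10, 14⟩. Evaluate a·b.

a · b = 28·18 + (-20)·(-9) + (-29)·(-10) + 13·14 = 504 + 180 + 290 + 182 = 1156

1156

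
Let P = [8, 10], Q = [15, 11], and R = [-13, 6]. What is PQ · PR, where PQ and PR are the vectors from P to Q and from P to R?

-151

PQ = Q − P = (7, 1)
PR = R − P = (-21, -4)
PQ · PR = 7·(-21) + 1·(-4) = -147 - 4 = -151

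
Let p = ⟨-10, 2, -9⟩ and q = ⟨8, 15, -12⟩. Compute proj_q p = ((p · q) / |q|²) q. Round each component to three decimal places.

(1.072, 2.009, -1.607)

p · q = (-10)·8 + 2·15 + (-9)·(-12) = -80 + 30 + 108 = 58
|q|² = 64 + 225 + 144 = 433
proj_q p = (58/433) · (8, 15, -12) ≈ (1.072, 2.009, -1.607)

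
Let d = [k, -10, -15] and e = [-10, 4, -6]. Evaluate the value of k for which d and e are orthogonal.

5

d · e = k·(-10) + (-10)·4 + (-15)·(-6) = 50 - 10k
Set equal to 0: -10k = -50, so k = 5.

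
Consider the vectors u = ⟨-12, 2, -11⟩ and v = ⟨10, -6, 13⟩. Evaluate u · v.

u · v = (-12)·10 + 2·(-6) + (-11)·13 = -120 - 12 - 143 = -275

-275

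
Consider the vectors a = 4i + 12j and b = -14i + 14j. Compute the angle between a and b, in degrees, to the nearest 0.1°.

a · b = 4·(-14) + 12·14 = -56 + 168 = 112
|a|² = 16 + 144 = 160,  |a| = √160 ≈ 12.649111
|b|² = 196 + 196 = 392,  |b| = √392 ≈ 19.798990
cos θ = 112 / (12.649111 · 19.798990) ≈ 0.44721
θ = arccos(0.44721) ≈ 63.4°

63.4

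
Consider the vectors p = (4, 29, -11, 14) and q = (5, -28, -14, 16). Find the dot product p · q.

p · q = 4·5 + 29·(-28) + (-11)·(-14) + 14·16 = 20 - 812 + 154 + 224 = -414

-414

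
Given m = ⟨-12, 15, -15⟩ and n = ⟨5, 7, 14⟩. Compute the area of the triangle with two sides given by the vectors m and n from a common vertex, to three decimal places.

i: 15·14 - (-15)·7 = 210 - (-105) = 315
j: (-15)·5 - (-12)·14 = -75 - (-168) = 93
k: (-12)·7 - 15·5 = -84 - 75 = -159
m × n = (315, 93, -159)
|m × n| = √(315² + 93² + (-159)²) = √133155 ≈ 364.9041
area = ½ · 364.9041 ≈ 182.452

182.452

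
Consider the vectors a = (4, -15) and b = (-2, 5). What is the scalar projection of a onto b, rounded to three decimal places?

-15.413

a · b = 4·(-2) + (-15)·5 = -8 - 75 = -83
|b| = √(4 + 25) = √29 ≈ 5.3852
comp_b a = -83 / √29 ≈ -15.413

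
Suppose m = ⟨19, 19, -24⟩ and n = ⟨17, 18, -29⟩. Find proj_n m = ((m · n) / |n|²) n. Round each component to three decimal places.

(15.913, 16.849, -27.145)

m · n = 19·17 + 19·18 + (-24)·(-29) = 323 + 342 + 696 = 1361
|n|² = 289 + 324 + 841 = 1454
proj_n m = (1361/1454) · (17, 18, -29) ≈ (15.913, 16.849, -27.145)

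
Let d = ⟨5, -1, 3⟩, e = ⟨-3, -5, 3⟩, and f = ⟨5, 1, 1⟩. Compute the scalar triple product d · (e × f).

e × f:
i: (-5)·1 - 3·1 = -5 - 3 = -8
j: 3·5 - (-3)·1 = 15 - (-3) = 18
k: (-3)·1 - (-5)·5 = -3 - (-25) = 22
e × f = (-8, 18, 22)
d · (e × f) = 5·(-8) + (-1)·18 + 3·22 = -40 - 18 + 66 = 8

8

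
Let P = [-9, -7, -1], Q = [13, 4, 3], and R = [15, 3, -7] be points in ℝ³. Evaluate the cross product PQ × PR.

PQ = (22, 11, 4)
PR = (24, 10, -6)
i: 11·(-6) - 4·10 = -66 - 40 = -106
j: 4·24 - 22·(-6) = 96 - (-132) = 228
k: 22·10 - 11·24 = 220 - 264 = -44
PQ × PR = (-106, 228, -44)

(-106, 228, -44)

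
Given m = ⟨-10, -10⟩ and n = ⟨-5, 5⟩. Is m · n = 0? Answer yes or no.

m · n = (-10)·(-5) + (-10)·5 = 50 - 50 = 0
Zero, so the vectors are orthogonal.

yes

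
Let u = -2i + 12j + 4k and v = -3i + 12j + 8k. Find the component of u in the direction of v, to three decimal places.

u · v = (-2)·(-3) + 12·12 + 4·8 = 6 + 144 + 32 = 182
|v| = √(9 + 144 + 64) = √217 ≈ 14.7309
comp_v u = 182 / √217 ≈ 12.355

12.355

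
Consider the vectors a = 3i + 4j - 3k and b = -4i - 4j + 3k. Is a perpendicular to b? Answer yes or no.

no

a · b = 3·(-4) + 4·(-4) + (-3)·3 = -12 - 16 - 9 = -37
Nonzero, so the vectors are not orthogonal.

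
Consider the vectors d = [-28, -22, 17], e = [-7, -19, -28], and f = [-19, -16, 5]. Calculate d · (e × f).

-1503

e × f:
i: (-19)·5 - (-28)·(-16) = -95 - 448 = -543
j: (-28)·(-19) - (-7)·5 = 532 - (-35) = 567
k: (-7)·(-16) - (-19)·(-19) = 112 - 361 = -249
e × f = (-543, 567, -249)
d · (e × f) = (-28)·(-543) + (-22)·567 + 17·(-249) = 15204 - 12474 - 4233 = -1503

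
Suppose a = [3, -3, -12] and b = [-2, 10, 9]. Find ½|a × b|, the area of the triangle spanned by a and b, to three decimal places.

i: (-3)·9 - (-12)·10 = -27 - (-120) = 93
j: (-12)·(-2) - 3·9 = 24 - 27 = -3
k: 3·10 - (-3)·(-2) = 30 - 6 = 24
a × b = (93, -3, 24)
|a × b| = √(93² + (-3)² + 24²) = √9234 ≈ 96.0937
area = ½ · 96.0937 ≈ 48.047

48.047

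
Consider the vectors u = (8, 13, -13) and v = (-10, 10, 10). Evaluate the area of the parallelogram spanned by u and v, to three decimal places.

337.935

i: 13·10 - (-13)·10 = 130 - (-130) = 260
j: (-13)·(-10) - 8·10 = 130 - 80 = 50
k: 8·10 - 13·(-10) = 80 - (-130) = 210
u × v = (260, 50, 210)
|u × v| = √(260² + 50² + 210²) = √114200 ≈ 337.9349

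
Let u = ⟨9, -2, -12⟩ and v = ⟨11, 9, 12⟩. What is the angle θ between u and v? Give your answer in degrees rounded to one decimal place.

u · v = 9·11 + (-2)·9 + (-12)·12 = 99 - 18 - 144 = -63
|u|² = 81 + 4 + 144 = 229,  |u| = √229 ≈ 15.132746
|v|² = 121 + 81 + 144 = 346,  |v| = √346 ≈ 18.601075
cos θ = -63 / (15.132746 · 18.601075) ≈ -0.22381
θ = arccos(-0.22381) ≈ 102.9°

102.9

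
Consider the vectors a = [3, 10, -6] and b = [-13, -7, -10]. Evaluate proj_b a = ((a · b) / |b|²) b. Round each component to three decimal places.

a · b = 3·(-13) + 10·(-7) + (-6)·(-10) = -39 - 70 + 60 = -49
|b|² = 169 + 49 + 100 = 318
proj_b a = (-49/318) · (-13, -7, -10) ≈ (2.003, 1.079, 1.541)

(2.003, 1.079, 1.541)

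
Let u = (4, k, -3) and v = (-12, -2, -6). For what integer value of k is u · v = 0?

-15

u · v = 4·(-12) + k·(-2) + (-3)·(-6) = -30 - 2k
Set equal to 0: -2k = 30, so k = -15.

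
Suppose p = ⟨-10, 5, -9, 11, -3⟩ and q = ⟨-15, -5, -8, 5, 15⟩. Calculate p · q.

p · q = (-10)·(-15) + 5·(-5) + (-9)·(-8) + 11·5 + (-3)·15 = 150 - 25 + 72 + 55 - 45 = 207

207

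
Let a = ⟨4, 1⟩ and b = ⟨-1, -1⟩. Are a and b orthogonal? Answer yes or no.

no

a · b = 4·(-1) + 1·(-1) = -4 - 1 = -5
Nonzero, so the vectors are not orthogonal.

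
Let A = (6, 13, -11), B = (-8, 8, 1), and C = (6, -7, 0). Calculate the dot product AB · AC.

232

AB = B − A = (-14, -5, 12)
AC = C − A = (0, -20, 11)
AB · AC = (-14)·0 + (-5)·(-20) + 12·11 = 0 + 100 + 132 = 232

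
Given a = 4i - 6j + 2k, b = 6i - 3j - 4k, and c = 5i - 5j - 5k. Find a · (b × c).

b × c:
i: (-3)·(-5) - (-4)·(-5) = 15 - 20 = -5
j: (-4)·5 - 6·(-5) = -20 - (-30) = 10
k: 6·(-5) - (-3)·5 = -30 - (-15) = -15
b × c = (-5, 10, -15)
a · (b × c) = 4·(-5) + (-6)·10 + 2·(-15) = -20 - 60 - 30 = -110

-110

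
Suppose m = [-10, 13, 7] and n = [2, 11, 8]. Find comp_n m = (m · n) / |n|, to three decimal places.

13.020

m · n = (-10)·2 + 13·11 + 7·8 = -20 + 143 + 56 = 179
|n| = √(4 + 121 + 64) = √189 ≈ 13.7477
comp_n m = 179 / √189 ≈ 13.020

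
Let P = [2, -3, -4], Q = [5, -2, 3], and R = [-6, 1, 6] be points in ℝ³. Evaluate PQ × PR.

(-18, -86, 20)

PQ = (3, 1, 7)
PR = (-8, 4, 10)
i: 1·10 - 7·4 = 10 - 28 = -18
j: 7·(-8) - 3·10 = -56 - 30 = -86
k: 3·4 - 1·(-8) = 12 - (-8) = 20
PQ × PR = (-18, -86, 20)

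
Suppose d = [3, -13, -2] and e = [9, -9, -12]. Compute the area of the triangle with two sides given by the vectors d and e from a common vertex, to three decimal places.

82.867

i: (-13)·(-12) - (-2)·(-9) = 156 - 18 = 138
j: (-2)·9 - 3·(-12) = -18 - (-36) = 18
k: 3·(-9) - (-13)·9 = -27 - (-117) = 90
d × e = (138, 18, 90)
|d × e| = √(138² + 18² + 90²) = √27468 ≈ 165.7347
area = ½ · 165.7347 ≈ 82.867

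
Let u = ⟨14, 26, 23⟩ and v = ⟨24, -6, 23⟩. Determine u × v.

(736, 230, -708)

i: 26·23 - 23·(-6) = 598 - (-138) = 736
j: 23·24 - 14·23 = 552 - 322 = 230
k: 14·(-6) - 26·24 = -84 - 624 = -708
u × v = (736, 230, -708)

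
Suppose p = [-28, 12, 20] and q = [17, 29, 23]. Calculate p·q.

332

p · q = (-28)·17 + 12·29 + 20·23 = -476 + 348 + 460 = 332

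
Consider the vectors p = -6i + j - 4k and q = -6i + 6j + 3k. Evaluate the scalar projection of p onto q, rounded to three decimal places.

p · q = (-6)·(-6) + 1·6 + (-4)·3 = 36 + 6 - 12 = 30
|q| = √(36 + 36 + 9) = √81 ≈ 9.0000
comp_q p = 30 / √81 ≈ 3.333

3.333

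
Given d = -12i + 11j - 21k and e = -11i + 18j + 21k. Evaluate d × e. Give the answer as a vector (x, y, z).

i: 11·21 - (-21)·18 = 231 - (-378) = 609
j: (-21)·(-11) - (-12)·21 = 231 - (-252) = 483
k: (-12)·18 - 11·(-11) = -216 - (-121) = -95
d × e = (609, 483, -95)

(609, 483, -95)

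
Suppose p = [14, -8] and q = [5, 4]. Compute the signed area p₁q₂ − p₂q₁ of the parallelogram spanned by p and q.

96

14·4 - (-8)·5 = 56 - (-40) = 96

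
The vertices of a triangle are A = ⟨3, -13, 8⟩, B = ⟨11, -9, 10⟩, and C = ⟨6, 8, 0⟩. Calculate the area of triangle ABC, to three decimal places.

93.156

AB = (8, 4, 2),  AC = (3, 21, -8)
i: 4·(-8) - 2·21 = -32 - 42 = -74
j: 2·3 - 8·(-8) = 6 - (-64) = 70
k: 8·21 - 4·3 = 168 - 12 = 156
AB × AC = (-74, 70, 156)
|AB × AC| = √34712 ≈ 186.3116
area = ½ · 186.3116 ≈ 93.156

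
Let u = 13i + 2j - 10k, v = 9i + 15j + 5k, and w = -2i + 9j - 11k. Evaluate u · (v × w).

-3662

v × w:
i: 15·(-11) - 5·9 = -165 - 45 = -210
j: 5·(-2) - 9·(-11) = -10 - (-99) = 89
k: 9·9 - 15·(-2) = 81 - (-30) = 111
v × w = (-210, 89, 111)
u · (v × w) = 13·(-210) + 2·89 + (-10)·111 = -2730 + 178 - 1110 = -3662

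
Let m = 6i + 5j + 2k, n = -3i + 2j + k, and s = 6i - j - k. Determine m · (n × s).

-9

n × s:
i: 2·(-1) - 1·(-1) = -2 - (-1) = -1
j: 1·6 - (-3)·(-1) = 6 - 3 = 3
k: (-3)·(-1) - 2·6 = 3 - 12 = -9
n × s = (-1, 3, -9)
m · (n × s) = 6·(-1) + 5·3 + 2·(-9) = -6 + 15 - 18 = -9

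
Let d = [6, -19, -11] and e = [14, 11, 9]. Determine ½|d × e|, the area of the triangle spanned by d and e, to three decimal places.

i: (-19)·9 - (-11)·11 = -171 - (-121) = -50
j: (-11)·14 - 6·9 = -154 - 54 = -208
k: 6·11 - (-19)·14 = 66 - (-266) = 332
d × e = (-50, -208, 332)
|d × e| = √((-50)² + (-208)² + 332²) = √155988 ≈ 394.9532
area = ½ · 394.9532 ≈ 197.477

197.477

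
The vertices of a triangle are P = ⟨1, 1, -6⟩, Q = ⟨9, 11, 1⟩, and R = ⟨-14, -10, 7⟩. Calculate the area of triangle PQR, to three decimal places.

PQ = (8, 10, 7),  PR = (-15, -11, 13)
i: 10·13 - 7·(-11) = 130 - (-77) = 207
j: 7·(-15) - 8·13 = -105 - 104 = -209
k: 8·(-11) - 10·(-15) = -88 - (-150) = 62
PQ × PR = (207, -209, 62)
|PQ × PR| = √90374 ≈ 300.6227
area = ½ · 300.6227 ≈ 150.311

150.311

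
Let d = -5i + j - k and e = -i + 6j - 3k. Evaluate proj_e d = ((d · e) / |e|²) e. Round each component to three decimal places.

d · e = (-5)·(-1) + 1·6 + (-1)·(-3) = 5 + 6 + 3 = 14
|e|² = 1 + 36 + 9 = 46
proj_e d = (14/46) · (-1, 6, -3) ≈ (-0.304, 1.826, -0.913)

(-0.304, 1.826, -0.913)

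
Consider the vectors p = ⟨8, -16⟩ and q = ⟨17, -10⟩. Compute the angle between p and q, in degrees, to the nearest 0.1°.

p · q = 8·17 + (-16)·(-10) = 136 + 160 = 296
|p|² = 64 + 256 = 320,  |p| = √320 ≈ 17.888544
|q|² = 289 + 100 = 389,  |q| = √389 ≈ 19.723083
cos θ = 296 / (17.888544 · 19.723083) ≈ 0.83896
θ = arccos(0.83896) ≈ 33.0°

33.0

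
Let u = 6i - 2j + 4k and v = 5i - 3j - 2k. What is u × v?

i: (-2)·(-2) - 4·(-3) = 4 - (-12) = 16
j: 4·5 - 6·(-2) = 20 - (-12) = 32
k: 6·(-3) - (-2)·5 = -18 - (-10) = -8
u × v = (16, 32, -8)

(16, 32, -8)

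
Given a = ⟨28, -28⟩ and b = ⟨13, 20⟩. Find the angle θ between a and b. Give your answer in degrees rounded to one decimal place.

a · b = 28·13 + (-28)·20 = 364 - 560 = -196
|a|² = 784 + 784 = 1568,  |a| = √1568 ≈ 39.597980
|b|² = 169 + 400 = 569,  |b| = √569 ≈ 23.853721
cos θ = -196 / (39.597980 · 23.853721) ≈ -0.20750
θ = arccos(-0.20750) ≈ 102.0°

102.0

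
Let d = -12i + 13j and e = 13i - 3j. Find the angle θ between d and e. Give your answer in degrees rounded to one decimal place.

d · e = (-12)·13 + 13·(-3) = -156 - 39 = -195
|d|² = 144 + 169 = 313,  |d| = √313 ≈ 17.691806
|e|² = 169 + 9 = 178,  |e| = √178 ≈ 13.341664
cos θ = -195 / (17.691806 · 13.341664) ≈ -0.82614
θ = arccos(-0.82614) ≈ 145.7°

145.7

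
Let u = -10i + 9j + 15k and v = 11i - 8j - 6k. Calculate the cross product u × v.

(66, 105, -19)

i: 9·(-6) - 15·(-8) = -54 - (-120) = 66
j: 15·11 - (-10)·(-6) = 165 - 60 = 105
k: (-10)·(-8) - 9·11 = 80 - 99 = -19
u × v = (66, 105, -19)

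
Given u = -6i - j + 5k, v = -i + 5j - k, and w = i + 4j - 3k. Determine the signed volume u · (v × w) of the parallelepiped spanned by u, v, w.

25

v × w:
i: 5·(-3) - (-1)·4 = -15 - (-4) = -11
j: (-1)·1 - (-1)·(-3) = -1 - 3 = -4
k: (-1)·4 - 5·1 = -4 - 5 = -9
v × w = (-11, -4, -9)
u · (v × w) = (-6)·(-11) + (-1)·(-4) + 5·(-9) = 66 + 4 - 45 = 25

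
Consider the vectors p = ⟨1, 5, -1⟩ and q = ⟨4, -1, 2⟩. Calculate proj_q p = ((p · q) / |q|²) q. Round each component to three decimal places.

(-0.571, 0.143, -0.286)

p · q = 1·4 + 5·(-1) + (-1)·2 = 4 - 5 - 2 = -3
|q|² = 16 + 1 + 4 = 21
proj_q p = (-3/21) · (4, -1, 2) ≈ (-0.571, 0.143, -0.286)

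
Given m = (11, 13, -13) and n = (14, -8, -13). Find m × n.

i: 13·(-13) - (-13)·(-8) = -169 - 104 = -273
j: (-13)·14 - 11·(-13) = -182 - (-143) = -39
k: 11·(-8) - 13·14 = -88 - 182 = -270
m × n = (-273, -39, -270)

(-273, -39, -270)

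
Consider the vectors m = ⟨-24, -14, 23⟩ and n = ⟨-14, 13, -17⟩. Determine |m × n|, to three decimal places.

i: (-14)·(-17) - 23·13 = 238 - 299 = -61
j: 23·(-14) - (-24)·(-17) = -322 - 408 = -730
k: (-24)·13 - (-14)·(-14) = -312 - 196 = -508
m × n = (-61, -730, -508)
|m × n| = √((-61)² + (-730)² + (-508)²) = √794685 ≈ 891.4511

891.451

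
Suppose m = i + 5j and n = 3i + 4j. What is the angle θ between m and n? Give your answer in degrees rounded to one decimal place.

m · n = 1·3 + 5·4 = 3 + 20 = 23
|m|² = 1 + 25 = 26,  |m| = √26 ≈ 5.099020
|n|² = 9 + 16 = 25,  |n| = √25 ≈ 5.000000
cos θ = 23 / (5.099020 · 5.000000) ≈ 0.90213
θ = arccos(0.90213) ≈ 25.6°

25.6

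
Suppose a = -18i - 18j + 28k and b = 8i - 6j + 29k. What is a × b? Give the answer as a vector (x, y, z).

(-354, 746, 252)

i: (-18)·29 - 28·(-6) = -522 - (-168) = -354
j: 28·8 - (-18)·29 = 224 - (-522) = 746
k: (-18)·(-6) - (-18)·8 = 108 - (-144) = 252
a × b = (-354, 746, 252)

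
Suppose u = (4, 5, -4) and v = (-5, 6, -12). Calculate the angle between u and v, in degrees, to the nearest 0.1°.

u · v = 4·(-5) + 5·6 + (-4)·(-12) = -20 + 30 + 48 = 58
|u|² = 16 + 25 + 16 = 57,  |u| = √57 ≈ 7.549834
|v|² = 25 + 36 + 144 = 205,  |v| = √205 ≈ 14.317821
cos θ = 58 / (7.549834 · 14.317821) ≈ 0.53655
θ = arccos(0.53655) ≈ 57.6°

57.6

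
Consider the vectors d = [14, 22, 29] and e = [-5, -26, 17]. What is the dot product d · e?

d · e = 14·(-5) + 22·(-26) + 29·17 = -70 - 572 + 493 = -149

-149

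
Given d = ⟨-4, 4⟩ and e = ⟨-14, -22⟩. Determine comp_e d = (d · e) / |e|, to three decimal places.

-1.227

d · e = (-4)·(-14) + 4·(-22) = 56 - 88 = -32
|e| = √(196 + 484) = √680 ≈ 26.0768
comp_e d = -32 / √680 ≈ -1.227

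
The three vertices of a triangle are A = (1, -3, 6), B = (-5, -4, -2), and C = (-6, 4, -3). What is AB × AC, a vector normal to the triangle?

AB = (-6, -1, -8)
AC = (-7, 7, -9)
i: (-1)·(-9) - (-8)·7 = 9 - (-56) = 65
j: (-8)·(-7) - (-6)·(-9) = 56 - 54 = 2
k: (-6)·7 - (-1)·(-7) = -42 - 7 = -49
AB × AC = (65, 2, -49)

(65, 2, -49)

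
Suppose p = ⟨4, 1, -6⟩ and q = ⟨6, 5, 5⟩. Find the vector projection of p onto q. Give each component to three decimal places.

p · q = 4·6 + 1·5 + (-6)·5 = 24 + 5 - 30 = -1
|q|² = 36 + 25 + 25 = 86
proj_q p = (-1/86) · (6, 5, 5) ≈ (-0.070, -0.058, -0.058)

(-0.070, -0.058, -0.058)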